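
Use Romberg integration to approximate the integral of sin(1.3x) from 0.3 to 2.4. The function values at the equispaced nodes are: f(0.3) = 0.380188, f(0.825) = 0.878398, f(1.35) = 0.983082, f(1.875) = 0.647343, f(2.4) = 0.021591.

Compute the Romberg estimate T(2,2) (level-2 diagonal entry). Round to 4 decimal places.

T(0,0) (trapezoid, 1 panel, h=2.1000): 0.421868
T(1,0) (trapezoid, 2 panels, h=1.0500): 1.243170
T(2,0) (trapezoid, 4 panels, h=0.5250): 1.422599
T(1,1) = 1.243170 + (1.243170 − 0.421868)/3 = 1.516937
T(2,1) = 1.422599 + (1.422599 − 1.243170)/3 = 1.482409
T(2,2) = 1.482409 + (1.482409 − 1.516937)/15 = 1.480107

1.4801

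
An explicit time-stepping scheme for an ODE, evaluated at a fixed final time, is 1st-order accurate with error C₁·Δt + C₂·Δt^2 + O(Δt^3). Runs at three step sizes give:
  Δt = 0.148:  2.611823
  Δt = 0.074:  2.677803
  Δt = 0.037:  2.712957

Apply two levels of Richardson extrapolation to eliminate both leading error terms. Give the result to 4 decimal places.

First eliminate the Δt term (factor 2^1 = 2):
  B₁ = (2·2.677803 − 2.611823)/1 = 2.743783
  B₂ = (2·2.712957 − 2.677803)/1 = 2.748111
Then eliminate the Δt^2 term (factor 2^2 = 4):
  (4·2.748111 − 2.743783)/3 = 2.749554

2.7496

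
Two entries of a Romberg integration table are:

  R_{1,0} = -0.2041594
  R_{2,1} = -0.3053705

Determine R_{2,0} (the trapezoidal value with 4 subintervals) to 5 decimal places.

-0.28007

From R_{2,1} = (4·R_{2,0} − R_{1,0})/3, solve for R_{2,0}:
4·R_{2,0} = 3·(-0.3053705) + (-0.2041594) = -1.1202709
R_{2,0} = -0.2800677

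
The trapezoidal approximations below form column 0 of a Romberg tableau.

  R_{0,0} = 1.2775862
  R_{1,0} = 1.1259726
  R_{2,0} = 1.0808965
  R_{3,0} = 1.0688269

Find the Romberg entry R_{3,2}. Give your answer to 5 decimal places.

R_{2,1} = (4·1.0808965 − 1.1259726) / 3 = 1.0658711
R_{3,1} = (4·1.0688269 − 1.0808965) / 3 = 1.0648037
R_{3,2} = (16·1.0648037 − 1.0658711) / 15 = 1.0647325

1.06473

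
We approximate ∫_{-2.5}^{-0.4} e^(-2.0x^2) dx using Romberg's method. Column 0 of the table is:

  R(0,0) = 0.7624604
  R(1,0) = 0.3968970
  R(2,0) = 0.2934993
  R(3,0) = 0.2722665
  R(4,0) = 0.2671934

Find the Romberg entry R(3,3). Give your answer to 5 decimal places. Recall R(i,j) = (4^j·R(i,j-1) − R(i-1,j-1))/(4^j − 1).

R(1,1) = 0.3968970 + (0.3968970 − 0.7624604)/3 = 0.2750425
R(2,1) = 0.2934993 + (0.2934993 − 0.3968970)/3 = 0.2590334
R(3,1) = (4·0.2722665 − 0.2934993) / 3 = 0.2651889
R(2,2) = (16·0.2590334 − 0.2750425) / 15 = 0.2579661
R(3,2) = 0.2651889 + (0.2651889 − 0.2590334)/15 = 0.2655993
R(3,3) = 0.2655993 + (0.2655993 − 0.2579661)/63 = 0.2657205

0.26572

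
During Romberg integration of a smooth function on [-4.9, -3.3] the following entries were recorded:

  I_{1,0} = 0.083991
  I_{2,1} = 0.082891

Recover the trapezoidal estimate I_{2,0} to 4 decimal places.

From I_{2,1} = (4·I_{2,0} − I_{1,0})/3, solve for I_{2,0}:
4·I_{2,0} = 3·0.082891 + 0.083991 = 0.332664
I_{2,0} = 0.083166

0.0832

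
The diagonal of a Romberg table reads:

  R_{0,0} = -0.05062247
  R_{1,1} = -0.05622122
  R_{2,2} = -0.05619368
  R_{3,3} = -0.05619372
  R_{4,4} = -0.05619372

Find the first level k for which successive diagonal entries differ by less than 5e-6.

k = 3

|R_{1,1} − R_{0,0}| = 0.00559875 ≥ 5e-6
|R_{2,2} − R_{1,1}| = 0.00002754 ≥ 5e-6
|R_{3,3} − R_{2,2}| = 0.00000004 < 5e-6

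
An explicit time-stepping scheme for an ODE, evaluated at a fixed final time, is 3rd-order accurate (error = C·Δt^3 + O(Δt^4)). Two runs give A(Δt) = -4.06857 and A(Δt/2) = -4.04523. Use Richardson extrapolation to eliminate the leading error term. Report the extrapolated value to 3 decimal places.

The leading error scales as Δt^3; refining by a factor of 2 reduces it by 2^3 = 8.
Extrapolated value = (8·A(Δt/2) − A(Δt)) / (8 − 1)
= (8·(-4.04523) − (-4.06857)) / 7
= -28.29327 / 7 = -4.04190

-4.042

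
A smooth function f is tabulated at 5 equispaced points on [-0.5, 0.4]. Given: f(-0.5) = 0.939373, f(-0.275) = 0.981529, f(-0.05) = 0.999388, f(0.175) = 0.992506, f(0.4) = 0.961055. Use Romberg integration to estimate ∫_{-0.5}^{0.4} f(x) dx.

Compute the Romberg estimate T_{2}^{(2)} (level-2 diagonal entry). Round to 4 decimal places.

0.8846

T_{0}^{(0)} (trapezoid, 1 panel, h=0.9000): 0.855193
T_{1}^{(0)} (trapezoid, 2 panels, h=0.4500): 0.877321
T_{2}^{(0)} (trapezoid, 4 panels, h=0.2250): 0.882818
T_{1}^{(1)} = 0.877321 + (0.877321 − 0.855193)/3 = 0.884697
T_{2}^{(1)} = 0.882818 + (0.882818 − 0.877321)/3 = 0.884650
T_{2}^{(2)} = 0.884650 + (0.884650 − 0.884697)/15 = 0.884647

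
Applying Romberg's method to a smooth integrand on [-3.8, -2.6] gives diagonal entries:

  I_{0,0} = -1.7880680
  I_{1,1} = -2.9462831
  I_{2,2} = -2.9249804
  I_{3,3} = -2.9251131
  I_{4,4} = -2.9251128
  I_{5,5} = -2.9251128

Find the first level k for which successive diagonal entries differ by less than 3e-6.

k = 4

|I_{1,1} − I_{0,0}| = 1.1582151 ≥ 3e-6
|I_{2,2} − I_{1,1}| = 0.0213027 ≥ 3e-6
|I_{3,3} − I_{2,2}| = 0.0001327 ≥ 3e-6
|I_{4,4} − I_{3,3}| = 0.0000003 < 3e-6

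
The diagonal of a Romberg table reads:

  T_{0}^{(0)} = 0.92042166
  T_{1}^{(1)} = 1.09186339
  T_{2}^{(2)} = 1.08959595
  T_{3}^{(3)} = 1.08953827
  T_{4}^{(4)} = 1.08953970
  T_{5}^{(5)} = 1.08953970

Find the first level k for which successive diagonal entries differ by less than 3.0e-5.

k = 4

|T_{1}^{(1)} − T_{0}^{(0)}| = 0.17144173 ≥ 3.0e-5
|T_{2}^{(2)} − T_{1}^{(1)}| = 0.00226744 ≥ 3.0e-5
|T_{3}^{(3)} − T_{2}^{(2)}| = 0.00005768 ≥ 3.0e-5
|T_{4}^{(4)} − T_{3}^{(3)}| = 0.00000143 < 3.0e-5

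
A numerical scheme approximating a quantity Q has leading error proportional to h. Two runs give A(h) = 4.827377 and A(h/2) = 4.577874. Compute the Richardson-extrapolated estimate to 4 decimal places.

The leading error scales as h; refining by a factor of 2 reduces it by 2^1 = 2.
Extrapolated value = (2·A(h/2) − A(h)) / (2 − 1)
= (2·4.577874 − 4.827377) / 1
= 4.328371 / 1 = 4.328371

4.3284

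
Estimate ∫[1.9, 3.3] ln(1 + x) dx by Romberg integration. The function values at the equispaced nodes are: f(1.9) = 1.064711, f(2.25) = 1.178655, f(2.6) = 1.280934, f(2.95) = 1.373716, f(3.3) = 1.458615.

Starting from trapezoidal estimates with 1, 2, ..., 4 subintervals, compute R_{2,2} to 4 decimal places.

1.7844

R_{0,0} (trapezoid, 1 panel, h=1.4000): 1.766328
R_{1,0} (trapezoid, 2 panels, h=0.7000): 1.779818
R_{2,0} (trapezoid, 4 panels, h=0.3500): 1.783239
R_{1,1} = 1.779818 + (1.779818 − 1.766328)/3 = 1.784315
R_{2,1} = 1.783239 + (1.783239 − 1.779818)/3 = 1.784379
R_{2,2} = 1.784379 + (1.784379 − 1.784315)/15 = 1.784383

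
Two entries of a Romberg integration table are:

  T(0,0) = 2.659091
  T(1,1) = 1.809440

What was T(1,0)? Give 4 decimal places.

2.0219

From T(1,1) = (4·T(1,0) − T(0,0))/3, solve for T(1,0):
4·T(1,0) = 3·1.809440 + 2.659091 = 8.087411
T(1,0) = 2.021853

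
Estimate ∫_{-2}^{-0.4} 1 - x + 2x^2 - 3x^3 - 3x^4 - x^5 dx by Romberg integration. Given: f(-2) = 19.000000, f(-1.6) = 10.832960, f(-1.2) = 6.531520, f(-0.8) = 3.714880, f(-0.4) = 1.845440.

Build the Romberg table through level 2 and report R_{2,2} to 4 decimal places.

12.2636

R_{0,0} (trapezoid, 1 panel, h=1.6000): 16.676352
R_{1,0} (trapezoid, 2 panels, h=0.8000): 13.563392
R_{2,0} (trapezoid, 4 panels, h=0.4000): 12.600832
R_{1,1} = 13.563392 + (13.563392 − 16.676352)/3 = 12.525739
R_{2,1} = 12.600832 + (12.600832 − 13.563392)/3 = 12.279979
R_{2,2} = 12.279979 + (12.279979 − 12.525739)/15 = 12.263595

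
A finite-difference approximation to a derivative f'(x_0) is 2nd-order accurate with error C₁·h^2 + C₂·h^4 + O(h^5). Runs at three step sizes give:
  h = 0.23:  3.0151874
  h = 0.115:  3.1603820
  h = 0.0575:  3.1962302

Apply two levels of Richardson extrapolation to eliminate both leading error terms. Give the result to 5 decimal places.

3.20814

First eliminate the h^2 term (factor 2^2 = 4):
  B₁ = (4·3.1603820 − 3.0151874)/3 = 3.2087802
  B₂ = (4·3.1962302 − 3.1603820)/3 = 3.2081796
Then eliminate the h^4 term (factor 2^4 = 16):
  (16·3.2081796 − 3.2087802)/15 = 3.2081396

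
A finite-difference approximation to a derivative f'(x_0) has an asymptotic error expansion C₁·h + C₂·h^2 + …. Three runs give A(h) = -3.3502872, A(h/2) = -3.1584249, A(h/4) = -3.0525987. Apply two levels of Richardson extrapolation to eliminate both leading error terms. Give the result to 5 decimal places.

First eliminate the h term (factor 2^1 = 2):
  B₁ = (2·(-3.1584249) − (-3.3502872))/1 = -2.9665626
  B₂ = (2·(-3.0525987) − (-3.1584249))/1 = -2.9467725
Then eliminate the h^2 term (factor 2^2 = 4):
  (4·(-2.9467725) − (-2.9665626))/3 = -2.9401758

-2.94018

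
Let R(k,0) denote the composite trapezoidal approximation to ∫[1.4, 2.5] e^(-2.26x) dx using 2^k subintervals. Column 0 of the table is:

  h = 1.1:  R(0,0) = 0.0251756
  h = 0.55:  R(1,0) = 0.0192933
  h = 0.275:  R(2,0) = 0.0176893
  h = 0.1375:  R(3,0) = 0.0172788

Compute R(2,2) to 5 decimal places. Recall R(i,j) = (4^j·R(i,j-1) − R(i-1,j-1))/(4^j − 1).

Richardson extrapolation on the trapezoidal column (denominator 4−1=3):
R(1,1) = 0.0192933 + (0.0192933 − 0.0251756)/3 = 0.0173325
R(2,1) = 0.0176893 + (0.0176893 − 0.0192933)/3 = 0.0171546
R(2,2) = (16·0.0171546 − 0.0173325) / 15 = 0.0171427

0.01714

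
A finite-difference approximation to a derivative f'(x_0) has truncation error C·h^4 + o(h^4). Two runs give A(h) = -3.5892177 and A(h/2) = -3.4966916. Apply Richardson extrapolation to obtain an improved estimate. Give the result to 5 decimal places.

-3.49052

The leading error scales as h^4; refining by a factor of 2 reduces it by 2^4 = 16.
Extrapolated value = (16·A(h/2) − A(h)) / (16 − 1)
= (16·(-3.4966916) − (-3.5892177)) / 15
= -52.3578479 / 15 = -3.4905232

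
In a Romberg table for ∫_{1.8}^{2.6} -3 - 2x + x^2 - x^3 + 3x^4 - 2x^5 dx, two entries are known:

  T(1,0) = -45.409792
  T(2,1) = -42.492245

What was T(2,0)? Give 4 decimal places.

From T(2,1) = (4·T(2,0) − T(1,0))/3, solve for T(2,0):
4·T(2,0) = 3·(-42.492245) + (-45.409792) = -172.886527
T(2,0) = -43.221632

-43.2216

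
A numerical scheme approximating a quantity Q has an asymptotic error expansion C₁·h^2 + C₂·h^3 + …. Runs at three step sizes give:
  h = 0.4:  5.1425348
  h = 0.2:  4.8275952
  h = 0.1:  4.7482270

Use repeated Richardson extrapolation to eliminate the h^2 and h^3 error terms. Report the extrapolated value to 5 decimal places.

4.72165

First eliminate the h^2 term (factor 2^2 = 4):
  B₁ = (4·4.8275952 − 5.1425348)/3 = 4.7226153
  B₂ = (4·4.7482270 − 4.8275952)/3 = 4.7217709
Then eliminate the h^3 term (factor 2^3 = 8):
  (8·4.7217709 − 4.7226153)/7 = 4.7216503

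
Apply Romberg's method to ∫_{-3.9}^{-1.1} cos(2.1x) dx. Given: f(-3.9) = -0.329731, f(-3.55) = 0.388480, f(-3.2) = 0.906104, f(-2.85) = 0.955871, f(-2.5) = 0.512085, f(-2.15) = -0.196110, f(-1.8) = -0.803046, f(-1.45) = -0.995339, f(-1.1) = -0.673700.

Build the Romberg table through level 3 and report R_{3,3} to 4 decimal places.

R_{0,0} (trapezoid, 1 panel, h=2.8000): -1.404803
R_{1,0} (trapezoid, 2 panels, h=1.4000): 0.014517
R_{2,0} (trapezoid, 4 panels, h=0.7000): 0.079399
R_{3,0} (trapezoid, 8 panels, h=0.3500): 0.093215
R_{1,1} = 0.014517 + (0.014517 − (-1.404803))/3 = 0.487624
R_{2,1} = 0.079399 + (0.079399 − 0.014517)/3 = 0.101026
R_{3,1} = 0.093215 + (0.093215 − 0.079399)/3 = 0.097820
R_{2,2} = 0.101026 + (0.101026 − 0.487624)/15 = 0.075253
R_{3,2} = 0.097820 + (0.097820 − 0.101026)/15 = 0.097606
R_{3,3} = 0.097606 + (0.097606 − 0.075253)/63 = 0.097961

0.0980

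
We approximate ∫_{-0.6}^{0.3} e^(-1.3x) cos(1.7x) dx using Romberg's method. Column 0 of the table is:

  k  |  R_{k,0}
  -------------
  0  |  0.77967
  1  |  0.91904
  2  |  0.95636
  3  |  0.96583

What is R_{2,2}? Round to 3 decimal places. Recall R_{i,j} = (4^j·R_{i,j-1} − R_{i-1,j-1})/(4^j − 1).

Richardson extrapolation on the trapezoidal column (denominator 4−1=3):
R_{1,1} = 0.91904 + (0.91904 − 0.77967)/3 = 0.96550
R_{2,1} = 0.95636 + (0.95636 − 0.91904)/3 = 0.96880
R_{2,2} = (16·0.96880 − 0.96550) / 15 = 0.96902

0.969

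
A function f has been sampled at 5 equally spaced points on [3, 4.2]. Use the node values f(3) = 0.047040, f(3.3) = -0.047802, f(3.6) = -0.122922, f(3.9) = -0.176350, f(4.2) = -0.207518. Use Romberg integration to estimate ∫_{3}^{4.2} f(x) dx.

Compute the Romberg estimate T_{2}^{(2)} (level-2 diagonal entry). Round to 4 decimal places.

-0.1303

T_{0}^{(0)} (trapezoid, 1 panel, h=1.2000): -0.096287
T_{1}^{(0)} (trapezoid, 2 panels, h=0.6000): -0.121897
T_{2}^{(0)} (trapezoid, 4 panels, h=0.3000): -0.128194
T_{1}^{(1)} = -0.121897 + (-0.121897 − (-0.096287))/3 = -0.130434
T_{2}^{(1)} = -0.128194 + (-0.128194 − (-0.121897))/3 = -0.130293
T_{2}^{(2)} = -0.130293 + (-0.130293 − (-0.130434))/15 = -0.130284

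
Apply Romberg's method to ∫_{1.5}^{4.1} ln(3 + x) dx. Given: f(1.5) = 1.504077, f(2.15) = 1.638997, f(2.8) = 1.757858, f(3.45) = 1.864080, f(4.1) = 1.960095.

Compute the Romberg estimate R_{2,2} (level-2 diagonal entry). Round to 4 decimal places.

R_{0,0} (trapezoid, 1 panel, h=2.6000): 4.503424
R_{1,0} (trapezoid, 2 panels, h=1.3000): 4.536927
R_{2,0} (trapezoid, 4 panels, h=0.6500): 4.545464
R_{1,1} = 4.536927 + (4.536927 − 4.503424)/3 = 4.548095
R_{2,1} = 4.545464 + (4.545464 − 4.536927)/3 = 4.548310
R_{2,2} = 4.548310 + (4.548310 − 4.548095)/15 = 4.548324

4.5483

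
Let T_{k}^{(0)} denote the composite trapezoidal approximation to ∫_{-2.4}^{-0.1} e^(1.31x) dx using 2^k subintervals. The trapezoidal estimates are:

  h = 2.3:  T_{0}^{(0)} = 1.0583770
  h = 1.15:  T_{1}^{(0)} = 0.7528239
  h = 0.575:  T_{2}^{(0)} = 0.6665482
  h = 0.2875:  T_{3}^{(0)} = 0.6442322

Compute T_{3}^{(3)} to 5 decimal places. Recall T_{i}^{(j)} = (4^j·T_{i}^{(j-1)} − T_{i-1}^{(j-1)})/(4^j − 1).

0.63672

Richardson extrapolation on the trapezoidal column (denominator 4−1=3):
T_{1}^{(1)} = (4·0.7528239 − 1.0583770) / 3 = 0.6509729
T_{2}^{(1)} = (4·0.6665482 − 0.7528239) / 3 = 0.6377896
T_{3}^{(1)} = 0.6442322 + (0.6442322 − 0.6665482)/3 = 0.6367935
T_{2}^{(2)} = (16·0.6377896 − 0.6509729) / 15 = 0.6369107
T_{3}^{(2)} = 0.6367935 + (0.6367935 − 0.6377896)/15 = 0.6367271
T_{3}^{(3)} = (64·0.6367271 − 0.6369107) / 63 = 0.6367242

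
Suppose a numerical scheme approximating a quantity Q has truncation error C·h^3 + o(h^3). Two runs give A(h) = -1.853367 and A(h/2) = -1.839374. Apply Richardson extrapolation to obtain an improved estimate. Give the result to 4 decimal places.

-1.8374

Extrapolated value = (8·A(h/2) − A(h)) / (8 − 1)
= (8·(-1.839374) − (-1.853367)) / 7
= -12.861625 / 7 = -1.837375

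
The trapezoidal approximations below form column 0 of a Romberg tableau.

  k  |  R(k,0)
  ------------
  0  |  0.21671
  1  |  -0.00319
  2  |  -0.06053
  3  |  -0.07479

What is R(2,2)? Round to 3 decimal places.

-0.080

Richardson extrapolation on the trapezoidal column (denominator 4−1=3):
R(1,1) = (4·(-0.00319) − 0.21671) / 3 = -0.07649
R(2,1) = (4·(-0.06053) − (-0.00319)) / 3 = -0.07964
R(2,2) = -0.07964 + (-0.07964 − (-0.07649))/15 = -0.07985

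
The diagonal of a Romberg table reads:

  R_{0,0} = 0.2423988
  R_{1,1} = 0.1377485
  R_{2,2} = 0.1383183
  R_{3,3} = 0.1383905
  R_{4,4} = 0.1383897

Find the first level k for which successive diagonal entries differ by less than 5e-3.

|R_{1,1} − R_{0,0}| = 0.1046503 ≥ 5e-3
|R_{2,2} − R_{1,1}| = 0.0005698 < 5e-3

k = 2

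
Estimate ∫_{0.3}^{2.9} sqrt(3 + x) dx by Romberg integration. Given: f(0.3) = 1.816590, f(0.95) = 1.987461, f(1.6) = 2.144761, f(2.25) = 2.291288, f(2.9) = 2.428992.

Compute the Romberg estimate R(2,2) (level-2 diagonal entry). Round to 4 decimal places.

5.5575

R(0,0) (trapezoid, 1 panel, h=2.6000): 5.519257
R(1,0) (trapezoid, 2 panels, h=1.3000): 5.547818
R(2,0) (trapezoid, 4 panels, h=0.6500): 5.555096
R(1,1) = 5.547818 + (5.547818 − 5.519257)/3 = 5.557338
R(2,1) = 5.555096 + (5.555096 − 5.547818)/3 = 5.557522
R(2,2) = 5.557522 + (5.557522 − 5.557338)/15 = 5.557534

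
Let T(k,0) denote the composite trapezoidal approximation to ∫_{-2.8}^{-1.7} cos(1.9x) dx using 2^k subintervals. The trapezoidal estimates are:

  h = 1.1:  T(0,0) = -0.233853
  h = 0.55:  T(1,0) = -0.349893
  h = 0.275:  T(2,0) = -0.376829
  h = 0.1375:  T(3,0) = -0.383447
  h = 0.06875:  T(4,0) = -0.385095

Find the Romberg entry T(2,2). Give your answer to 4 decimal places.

-0.3856

Richardson extrapolation on the trapezoidal column (denominator 4−1=3):
T(1,1) = -0.349893 + (-0.349893 − (-0.233853))/3 = -0.388573
T(2,1) = -0.376829 + (-0.376829 − (-0.349893))/3 = -0.385808
T(2,2) = (16·(-0.385808) − (-0.388573)) / 15 = -0.385624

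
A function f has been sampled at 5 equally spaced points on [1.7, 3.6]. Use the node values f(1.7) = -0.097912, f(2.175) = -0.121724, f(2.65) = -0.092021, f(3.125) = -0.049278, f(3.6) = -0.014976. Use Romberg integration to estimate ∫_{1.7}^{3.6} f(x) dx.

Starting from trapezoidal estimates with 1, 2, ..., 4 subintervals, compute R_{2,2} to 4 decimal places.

R_{0,0} (trapezoid, 1 panel, h=1.9000): -0.107244
R_{1,0} (trapezoid, 2 panels, h=0.9500): -0.141042
R_{2,0} (trapezoid, 4 panels, h=0.4750): -0.151747
R_{1,1} = -0.141042 + (-0.141042 − (-0.107244))/3 = -0.152308
R_{2,1} = -0.151747 + (-0.151747 − (-0.141042))/3 = -0.155315
R_{2,2} = -0.155315 + (-0.155315 − (-0.152308))/15 = -0.155515

-0.1555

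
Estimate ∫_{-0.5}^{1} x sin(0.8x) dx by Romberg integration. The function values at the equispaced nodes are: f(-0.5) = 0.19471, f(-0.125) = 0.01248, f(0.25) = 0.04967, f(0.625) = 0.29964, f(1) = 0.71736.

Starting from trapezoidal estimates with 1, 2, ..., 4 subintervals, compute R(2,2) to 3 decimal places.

R(0,0) (trapezoid, 1 panel, h=1.5000): 0.68405
R(1,0) (trapezoid, 2 panels, h=0.7500): 0.37928
R(2,0) (trapezoid, 4 panels, h=0.3750): 0.30668
R(1,1) = 0.37928 + (0.37928 − 0.68405)/3 = 0.27769
R(2,1) = 0.30668 + (0.30668 − 0.37928)/3 = 0.28248
R(2,2) = 0.28248 + (0.28248 − 0.27769)/15 = 0.28280

0.283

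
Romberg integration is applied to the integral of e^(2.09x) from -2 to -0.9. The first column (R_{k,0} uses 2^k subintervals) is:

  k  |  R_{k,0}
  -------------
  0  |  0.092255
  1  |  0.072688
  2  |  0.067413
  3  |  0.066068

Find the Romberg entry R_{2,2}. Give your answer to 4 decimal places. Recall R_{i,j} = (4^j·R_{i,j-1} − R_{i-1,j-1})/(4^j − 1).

Richardson extrapolation on the trapezoidal column (denominator 4−1=3):
R_{1,1} = (4·0.072688 − 0.092255) / 3 = 0.066166
R_{2,1} = 0.067413 + (0.067413 − 0.072688)/3 = 0.065655
R_{2,2} = (16·0.065655 − 0.066166) / 15 = 0.065621

0.0656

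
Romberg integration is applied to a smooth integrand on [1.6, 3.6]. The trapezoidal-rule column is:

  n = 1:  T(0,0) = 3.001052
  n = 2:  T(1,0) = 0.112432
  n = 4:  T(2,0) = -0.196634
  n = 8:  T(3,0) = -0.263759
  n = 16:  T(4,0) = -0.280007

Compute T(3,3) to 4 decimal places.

-0.2856

Richardson extrapolation on the trapezoidal column (denominator 4−1=3):
T(1,1) = 0.112432 + (0.112432 − 3.001052)/3 = -0.850441
T(2,1) = -0.196634 + (-0.196634 − 0.112432)/3 = -0.299656
T(3,1) = (4·(-0.263759) − (-0.196634)) / 3 = -0.286134
T(2,2) = (16·(-0.299656) − (-0.850441)) / 15 = -0.262937
T(3,2) = -0.286134 + (-0.286134 − (-0.299656))/15 = -0.285233
T(3,3) = (64·(-0.285233) − (-0.262937)) / 63 = -0.285587
(Column j=1 coincides with Simpson's rule on the same nodes.)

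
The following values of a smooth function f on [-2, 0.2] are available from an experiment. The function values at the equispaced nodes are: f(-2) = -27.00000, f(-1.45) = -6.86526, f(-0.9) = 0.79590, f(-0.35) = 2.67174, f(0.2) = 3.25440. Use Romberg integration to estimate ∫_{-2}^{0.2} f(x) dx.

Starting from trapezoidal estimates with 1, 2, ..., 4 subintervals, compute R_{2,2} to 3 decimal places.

R_{0,0} (trapezoid, 1 panel, h=2.2000): -26.12016
R_{1,0} (trapezoid, 2 panels, h=1.1000): -12.18459
R_{2,0} (trapezoid, 4 panels, h=0.5500): -8.39873
R_{1,1} = -12.18459 + (-12.18459 − (-26.12016))/3 = -7.53940
R_{2,1} = -8.39873 + (-8.39873 − (-12.18459))/3 = -7.13678
R_{2,2} = -7.13678 + (-7.13678 − (-7.53940))/15 = -7.10994

-7.110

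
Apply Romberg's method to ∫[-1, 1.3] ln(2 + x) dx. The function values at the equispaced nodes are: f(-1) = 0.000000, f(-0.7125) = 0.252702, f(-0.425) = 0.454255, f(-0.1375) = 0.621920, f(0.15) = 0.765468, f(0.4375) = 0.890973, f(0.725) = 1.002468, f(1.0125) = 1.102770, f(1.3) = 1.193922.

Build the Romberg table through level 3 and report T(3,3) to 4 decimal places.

1.6399

T(0,0) (trapezoid, 1 panel, h=2.3000): 1.373010
T(1,0) (trapezoid, 2 panels, h=1.1500): 1.566793
T(2,0) (trapezoid, 4 panels, h=0.5750): 1.621012
T(3,0) (trapezoid, 8 panels, h=0.2875): 1.635161
T(1,1) = 1.566793 + (1.566793 − 1.373010)/3 = 1.631387
T(2,1) = 1.621012 + (1.621012 − 1.566793)/3 = 1.639085
T(3,1) = 1.635161 + (1.635161 − 1.621012)/3 = 1.639877
T(2,2) = 1.639085 + (1.639085 − 1.631387)/15 = 1.639598
T(3,2) = 1.639877 + (1.639877 − 1.639085)/15 = 1.639930
T(3,3) = 1.639930 + (1.639930 − 1.639598)/63 = 1.639935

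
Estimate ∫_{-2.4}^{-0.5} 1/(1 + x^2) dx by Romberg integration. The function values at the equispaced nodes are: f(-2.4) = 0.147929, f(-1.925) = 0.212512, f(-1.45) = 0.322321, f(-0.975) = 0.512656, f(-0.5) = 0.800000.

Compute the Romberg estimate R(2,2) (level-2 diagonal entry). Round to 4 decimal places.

0.7116

R(0,0) (trapezoid, 1 panel, h=1.9000): 0.900533
R(1,0) (trapezoid, 2 panels, h=0.9500): 0.756471
R(2,0) (trapezoid, 4 panels, h=0.4750): 0.722690
R(1,1) = 0.756471 + (0.756471 − 0.900533)/3 = 0.708450
R(2,1) = 0.722690 + (0.722690 − 0.756471)/3 = 0.711430
R(2,2) = 0.711430 + (0.711430 − 0.708450)/15 = 0.711629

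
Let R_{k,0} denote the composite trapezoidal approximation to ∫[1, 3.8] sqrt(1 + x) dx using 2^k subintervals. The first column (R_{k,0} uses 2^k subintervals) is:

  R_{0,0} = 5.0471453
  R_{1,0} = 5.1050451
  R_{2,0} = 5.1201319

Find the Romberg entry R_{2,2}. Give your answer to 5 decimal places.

5.12522

Richardson extrapolation on the trapezoidal column (denominator 4−1=3):
R_{1,1} = (4·5.1050451 − 5.0471453) / 3 = 5.1243450
R_{2,1} = (4·5.1201319 − 5.1050451) / 3 = 5.1251608
R_{2,2} = 5.1251608 + (5.1251608 − 5.1243450)/15 = 5.1252152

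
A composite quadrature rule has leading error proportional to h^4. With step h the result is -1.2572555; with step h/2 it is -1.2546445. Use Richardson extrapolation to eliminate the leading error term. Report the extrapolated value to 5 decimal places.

-1.25447

Extrapolated value = (16·A(h/2) − A(h)) / (16 − 1)
= (16·(-1.2546445) − (-1.2572555)) / 15
= -18.8170565 / 15 = -1.2544704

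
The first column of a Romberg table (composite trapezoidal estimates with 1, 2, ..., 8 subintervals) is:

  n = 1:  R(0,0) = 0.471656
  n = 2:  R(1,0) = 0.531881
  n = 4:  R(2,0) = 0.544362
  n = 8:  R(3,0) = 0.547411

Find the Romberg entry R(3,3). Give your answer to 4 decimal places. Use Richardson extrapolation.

0.5484

R(1,1) = (4·0.531881 − 0.471656) / 3 = 0.551956
R(2,1) = (4·0.544362 − 0.531881) / 3 = 0.548522
R(3,1) = 0.547411 + (0.547411 − 0.544362)/3 = 0.548427
R(2,2) = (16·0.548522 − 0.551956) / 15 = 0.548293
R(3,2) = 0.548427 + (0.548427 − 0.548522)/15 = 0.548421
R(3,3) = (64·0.548421 − 0.548293) / 63 = 0.548423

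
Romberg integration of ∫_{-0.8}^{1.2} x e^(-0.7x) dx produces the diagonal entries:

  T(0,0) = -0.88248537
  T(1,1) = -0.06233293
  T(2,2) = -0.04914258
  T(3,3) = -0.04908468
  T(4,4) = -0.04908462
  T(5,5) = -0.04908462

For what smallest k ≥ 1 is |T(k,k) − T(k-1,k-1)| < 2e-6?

|T(1,1) − T(0,0)| = 0.82015244 ≥ 2e-6
|T(2,2) − T(1,1)| = 0.01319035 ≥ 2e-6
|T(3,3) − T(2,2)| = 0.00005790 ≥ 2e-6
|T(4,4) − T(3,3)| = 0.00000006 < 2e-6

k = 4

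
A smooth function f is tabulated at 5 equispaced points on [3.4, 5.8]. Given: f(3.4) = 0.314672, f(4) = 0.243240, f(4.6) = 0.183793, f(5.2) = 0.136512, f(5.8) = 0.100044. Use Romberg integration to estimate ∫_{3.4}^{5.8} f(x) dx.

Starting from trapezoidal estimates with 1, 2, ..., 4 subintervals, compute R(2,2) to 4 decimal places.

0.4603

R(0,0) (trapezoid, 1 panel, h=2.4000): 0.497659
R(1,0) (trapezoid, 2 panels, h=1.2000): 0.469381
R(2,0) (trapezoid, 4 panels, h=0.6000): 0.462542
R(1,1) = 0.469381 + (0.469381 − 0.497659)/3 = 0.459955
R(2,1) = 0.462542 + (0.462542 − 0.469381)/3 = 0.460262
R(2,2) = 0.460262 + (0.460262 − 0.459955)/15 = 0.460282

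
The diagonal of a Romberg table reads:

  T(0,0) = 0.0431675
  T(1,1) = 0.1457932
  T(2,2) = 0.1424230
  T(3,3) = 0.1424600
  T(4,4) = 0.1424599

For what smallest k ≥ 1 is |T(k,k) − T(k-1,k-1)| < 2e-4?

k = 3

|T(1,1) − T(0,0)| = 0.1026257 ≥ 2e-4
|T(2,2) − T(1,1)| = 0.0033702 ≥ 2e-4
|T(3,3) − T(2,2)| = 0.0000370 < 2e-4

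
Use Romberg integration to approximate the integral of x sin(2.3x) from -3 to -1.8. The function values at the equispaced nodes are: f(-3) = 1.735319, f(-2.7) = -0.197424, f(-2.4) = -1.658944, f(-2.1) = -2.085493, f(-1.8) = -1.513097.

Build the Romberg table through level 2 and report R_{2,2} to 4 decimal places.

-1.2187

R_{0,0} (trapezoid, 1 panel, h=1.2000): 0.133333
R_{1,0} (trapezoid, 2 panels, h=0.6000): -0.928700
R_{2,0} (trapezoid, 4 panels, h=0.3000): -1.149225
R_{1,1} = -0.928700 + (-0.928700 − 0.133333)/3 = -1.282711
R_{2,1} = -1.149225 + (-1.149225 − (-0.928700))/3 = -1.222733
R_{2,2} = -1.222733 + (-1.222733 − (-1.282711))/15 = -1.218734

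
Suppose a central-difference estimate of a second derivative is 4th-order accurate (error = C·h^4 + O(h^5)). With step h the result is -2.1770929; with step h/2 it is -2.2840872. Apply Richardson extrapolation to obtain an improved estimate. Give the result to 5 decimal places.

Extrapolated value = (16·A(h/2) − A(h)) / (16 − 1)
= (16·(-2.2840872) − (-2.1770929)) / 15
= -34.3683023 / 15 = -2.2912202

-2.29122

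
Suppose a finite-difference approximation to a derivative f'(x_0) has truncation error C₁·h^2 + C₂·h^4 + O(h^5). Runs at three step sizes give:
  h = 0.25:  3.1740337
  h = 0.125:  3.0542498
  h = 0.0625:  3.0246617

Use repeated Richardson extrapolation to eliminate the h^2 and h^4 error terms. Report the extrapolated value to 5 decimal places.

3.01483

First eliminate the h^2 term (factor 2^2 = 4):
  B₁ = (4·3.0542498 − 3.1740337)/3 = 3.0143218
  B₂ = (4·3.0246617 − 3.0542498)/3 = 3.0147990
Then eliminate the h^4 term (factor 2^4 = 16):
  (16·3.0147990 − 3.0143218)/15 = 3.0148308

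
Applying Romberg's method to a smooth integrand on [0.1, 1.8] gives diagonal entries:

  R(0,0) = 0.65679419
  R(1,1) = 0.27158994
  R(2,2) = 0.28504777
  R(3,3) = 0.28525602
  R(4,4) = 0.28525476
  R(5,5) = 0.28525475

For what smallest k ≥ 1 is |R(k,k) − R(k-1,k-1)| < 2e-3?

|R(1,1) − R(0,0)| = 0.38520425 ≥ 2e-3
|R(2,2) − R(1,1)| = 0.01345783 ≥ 2e-3
|R(3,3) − R(2,2)| = 0.00020825 < 2e-3

k = 3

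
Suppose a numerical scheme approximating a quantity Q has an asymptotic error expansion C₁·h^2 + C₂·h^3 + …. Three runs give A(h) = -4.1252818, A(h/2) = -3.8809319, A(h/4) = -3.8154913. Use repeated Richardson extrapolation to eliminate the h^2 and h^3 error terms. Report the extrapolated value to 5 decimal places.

-3.79285

First eliminate the h^2 term (factor 2^2 = 4):
  B₁ = (4·(-3.8809319) − (-4.1252818))/3 = -3.7994819
  B₂ = (4·(-3.8154913) − (-3.8809319))/3 = -3.7936778
Then eliminate the h^3 term (factor 2^3 = 8):
  (8·(-3.7936778) − (-3.7994819))/7 = -3.7928486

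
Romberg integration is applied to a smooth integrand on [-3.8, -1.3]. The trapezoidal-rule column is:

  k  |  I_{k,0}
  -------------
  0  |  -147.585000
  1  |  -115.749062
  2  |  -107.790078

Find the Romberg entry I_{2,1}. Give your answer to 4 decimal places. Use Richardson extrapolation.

I_{2,1} = -107.790078 + (-107.790078 − (-115.749062))/3 = -105.137083

-105.1371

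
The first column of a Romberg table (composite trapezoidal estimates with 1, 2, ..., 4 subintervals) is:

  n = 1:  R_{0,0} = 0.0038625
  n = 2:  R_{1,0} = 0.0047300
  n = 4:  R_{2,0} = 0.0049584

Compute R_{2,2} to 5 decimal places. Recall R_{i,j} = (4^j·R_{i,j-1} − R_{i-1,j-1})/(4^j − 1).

0.00504

Richardson extrapolation on the trapezoidal column (denominator 4−1=3):
R_{1,1} = (4·0.0047300 − 0.0038625) / 3 = 0.0050192
R_{2,1} = 0.0049584 + (0.0049584 − 0.0047300)/3 = 0.0050345
R_{2,2} = (16·0.0050345 − 0.0050192) / 15 = 0.0050355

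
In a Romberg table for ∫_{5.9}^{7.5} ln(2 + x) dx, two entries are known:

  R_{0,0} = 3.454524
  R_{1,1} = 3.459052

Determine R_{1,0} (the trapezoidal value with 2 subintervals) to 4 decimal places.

3.4579

From R_{1,1} = (4·R_{1,0} − R_{0,0})/3, solve for R_{1,0}:
4·R_{1,0} = 3·3.459052 + 3.454524 = 13.831680
R_{1,0} = 3.457920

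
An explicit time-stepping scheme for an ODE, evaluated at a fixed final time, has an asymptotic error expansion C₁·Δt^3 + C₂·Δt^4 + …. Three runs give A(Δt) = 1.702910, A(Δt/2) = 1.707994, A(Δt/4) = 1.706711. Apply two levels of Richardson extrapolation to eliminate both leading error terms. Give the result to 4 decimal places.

1.7064

First eliminate the Δt^3 term (factor 2^3 = 8):
  B₁ = (8·1.707994 − 1.702910)/7 = 1.708720
  B₂ = (8·1.706711 − 1.707994)/7 = 1.706528
Then eliminate the Δt^4 term (factor 2^4 = 16):
  (16·1.706528 − 1.708720)/15 = 1.706382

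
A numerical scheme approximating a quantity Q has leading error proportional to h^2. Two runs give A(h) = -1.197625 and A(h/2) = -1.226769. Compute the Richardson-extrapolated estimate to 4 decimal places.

The leading error scales as h^2; refining by a factor of 2 reduces it by 2^2 = 4.
Extrapolated value = (4·A(h/2) − A(h)) / (4 − 1)
= (4·(-1.226769) − (-1.197625)) / 3
= -3.709451 / 3 = -1.236484

-1.2365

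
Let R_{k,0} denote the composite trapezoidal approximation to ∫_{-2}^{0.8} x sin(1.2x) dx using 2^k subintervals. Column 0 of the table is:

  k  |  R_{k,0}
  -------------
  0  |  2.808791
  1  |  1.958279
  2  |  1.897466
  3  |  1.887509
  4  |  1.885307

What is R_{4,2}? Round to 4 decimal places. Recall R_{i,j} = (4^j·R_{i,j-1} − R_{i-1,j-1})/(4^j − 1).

Richardson extrapolation on the trapezoidal column (denominator 4−1=3):
R_{3,1} = (4·1.887509 − 1.897466) / 3 = 1.884190
R_{4,1} = 1.885307 + (1.885307 − 1.887509)/3 = 1.884573
R_{4,2} = (16·1.884573 − 1.884190) / 15 = 1.884599

1.8846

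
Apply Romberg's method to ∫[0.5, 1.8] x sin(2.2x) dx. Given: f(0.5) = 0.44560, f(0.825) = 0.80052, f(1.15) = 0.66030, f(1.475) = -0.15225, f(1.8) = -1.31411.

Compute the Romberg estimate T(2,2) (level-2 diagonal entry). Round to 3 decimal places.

0.326

T(0,0) (trapezoid, 1 panel, h=1.3000): -0.56453
T(1,0) (trapezoid, 2 panels, h=0.6500): 0.14693
T(2,0) (trapezoid, 4 panels, h=0.3250): 0.28415
T(1,1) = 0.14693 + (0.14693 − (-0.56453))/3 = 0.38408
T(2,1) = 0.28415 + (0.28415 − 0.14693)/3 = 0.32989
T(2,2) = 0.32989 + (0.32989 − 0.38408)/15 = 0.32628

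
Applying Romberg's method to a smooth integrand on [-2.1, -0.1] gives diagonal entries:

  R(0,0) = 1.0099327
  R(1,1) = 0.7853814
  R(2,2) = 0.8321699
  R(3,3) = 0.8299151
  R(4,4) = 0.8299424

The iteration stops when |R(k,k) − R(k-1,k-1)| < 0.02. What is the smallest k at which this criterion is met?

k = 3

|R(1,1) − R(0,0)| = 0.2245513 ≥ 0.02
|R(2,2) − R(1,1)| = 0.0467885 ≥ 0.02
|R(3,3) − R(2,2)| = 0.0022548 < 0.02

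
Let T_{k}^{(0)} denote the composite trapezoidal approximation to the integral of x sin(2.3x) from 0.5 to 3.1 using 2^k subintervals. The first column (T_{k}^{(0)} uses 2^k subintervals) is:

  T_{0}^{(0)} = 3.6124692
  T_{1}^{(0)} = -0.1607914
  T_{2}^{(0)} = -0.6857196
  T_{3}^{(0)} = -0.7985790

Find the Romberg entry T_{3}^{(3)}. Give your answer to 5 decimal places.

T_{1}^{(1)} = (4·(-0.1607914) − 3.6124692) / 3 = -1.4185449
T_{2}^{(1)} = -0.6857196 + (-0.6857196 − (-0.1607914))/3 = -0.8606957
T_{3}^{(1)} = (4·(-0.7985790) − (-0.6857196)) / 3 = -0.8361988
T_{2}^{(2)} = (16·(-0.8606957) − (-1.4185449)) / 15 = -0.8235058
T_{3}^{(2)} = (16·(-0.8361988) − (-0.8606957)) / 15 = -0.8345657
T_{3}^{(3)} = -0.8345657 + (-0.8345657 − (-0.8235058))/63 = -0.8347413

-0.83474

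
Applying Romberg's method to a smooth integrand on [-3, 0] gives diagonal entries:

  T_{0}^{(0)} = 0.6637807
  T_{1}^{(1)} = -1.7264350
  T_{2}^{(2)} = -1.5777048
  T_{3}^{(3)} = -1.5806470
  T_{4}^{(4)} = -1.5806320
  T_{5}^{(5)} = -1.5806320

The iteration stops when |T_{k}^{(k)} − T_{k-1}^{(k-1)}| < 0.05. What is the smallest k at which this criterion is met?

k = 3

|T_{1}^{(1)} − T_{0}^{(0)}| = 2.3902157 ≥ 0.05
|T_{2}^{(2)} − T_{1}^{(1)}| = 0.1487302 ≥ 0.05
|T_{3}^{(3)} − T_{2}^{(2)}| = 0.0029422 < 0.05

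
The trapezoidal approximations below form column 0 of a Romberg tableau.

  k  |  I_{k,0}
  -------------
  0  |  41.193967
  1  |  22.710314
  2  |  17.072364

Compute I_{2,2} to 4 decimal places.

15.1026

I_{1,1} = 22.710314 + (22.710314 − 41.193967)/3 = 16.549096
I_{2,1} = (4·17.072364 − 22.710314) / 3 = 15.193047
I_{2,2} = (16·15.193047 − 16.549096) / 15 = 15.102644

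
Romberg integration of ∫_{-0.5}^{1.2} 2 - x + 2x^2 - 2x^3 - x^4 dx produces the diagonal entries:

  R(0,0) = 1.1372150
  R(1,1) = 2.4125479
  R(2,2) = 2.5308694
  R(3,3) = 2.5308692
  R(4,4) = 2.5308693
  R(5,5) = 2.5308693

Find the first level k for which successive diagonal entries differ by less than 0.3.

|R(1,1) − R(0,0)| = 1.2753329 ≥ 0.3
|R(2,2) − R(1,1)| = 0.1183215 < 0.3

k = 2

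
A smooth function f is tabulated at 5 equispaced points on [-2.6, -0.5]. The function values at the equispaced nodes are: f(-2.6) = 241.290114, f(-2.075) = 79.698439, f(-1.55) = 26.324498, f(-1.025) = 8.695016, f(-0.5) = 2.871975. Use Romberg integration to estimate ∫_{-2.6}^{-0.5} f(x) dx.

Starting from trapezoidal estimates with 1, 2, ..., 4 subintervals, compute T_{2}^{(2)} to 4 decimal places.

113.2511

T_{0}^{(0)} (trapezoid, 1 panel, h=2.1000): 256.370193
T_{1}^{(0)} (trapezoid, 2 panels, h=1.0500): 155.825820
T_{2}^{(0)} (trapezoid, 4 panels, h=0.5250): 124.319474
T_{1}^{(1)} = 155.825820 + (155.825820 − 256.370193)/3 = 122.311029
T_{2}^{(1)} = 124.319474 + (124.319474 − 155.825820)/3 = 113.817359
T_{2}^{(2)} = 113.817359 + (113.817359 − 122.311029)/15 = 113.251114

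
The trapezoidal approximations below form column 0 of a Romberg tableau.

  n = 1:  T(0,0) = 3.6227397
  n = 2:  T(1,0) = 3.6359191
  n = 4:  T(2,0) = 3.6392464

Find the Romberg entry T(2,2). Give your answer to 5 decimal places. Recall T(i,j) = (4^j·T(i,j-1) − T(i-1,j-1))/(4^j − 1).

3.64036

T(1,1) = (4·3.6359191 − 3.6227397) / 3 = 3.6403122
T(2,1) = (4·3.6392464 − 3.6359191) / 3 = 3.6403555
T(2,2) = 3.6403555 + (3.6403555 − 3.6403122)/15 = 3.6403584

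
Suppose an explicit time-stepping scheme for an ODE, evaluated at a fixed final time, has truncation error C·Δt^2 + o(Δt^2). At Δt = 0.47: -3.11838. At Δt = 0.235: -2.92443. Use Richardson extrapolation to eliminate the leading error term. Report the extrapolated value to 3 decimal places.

-2.860

Extrapolated value = (4·A(Δt/2) − A(Δt)) / (4 − 1)
= (4·(-2.92443) − (-3.11838)) / 3
= -8.57934 / 3 = -2.85978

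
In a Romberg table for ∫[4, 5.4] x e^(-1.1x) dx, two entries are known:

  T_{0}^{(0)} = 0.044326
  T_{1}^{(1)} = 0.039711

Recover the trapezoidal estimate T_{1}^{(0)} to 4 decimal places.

From T_{1}^{(1)} = (4·T_{1}^{(0)} − T_{0}^{(0)})/3, solve for T_{1}^{(0)}:
4·T_{1}^{(0)} = 3·0.039711 + 0.044326 = 0.163459
T_{1}^{(0)} = 0.040865

0.0409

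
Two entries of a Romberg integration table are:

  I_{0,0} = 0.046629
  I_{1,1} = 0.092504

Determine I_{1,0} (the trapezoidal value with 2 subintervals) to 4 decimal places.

0.0810

From I_{1,1} = (4·I_{1,0} − I_{0,0})/3, solve for I_{1,0}:
4·I_{1,0} = 3·0.092504 + 0.046629 = 0.324141
I_{1,0} = 0.081035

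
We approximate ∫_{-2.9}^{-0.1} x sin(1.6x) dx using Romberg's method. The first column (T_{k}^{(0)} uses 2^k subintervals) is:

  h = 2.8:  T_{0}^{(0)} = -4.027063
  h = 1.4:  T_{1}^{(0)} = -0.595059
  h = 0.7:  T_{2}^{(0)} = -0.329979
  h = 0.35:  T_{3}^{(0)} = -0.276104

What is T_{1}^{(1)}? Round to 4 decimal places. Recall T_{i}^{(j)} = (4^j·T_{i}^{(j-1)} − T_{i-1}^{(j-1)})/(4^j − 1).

0.5489

Richardson extrapolation on the trapezoidal column (denominator 4−1=3):
T_{1}^{(1)} = (4·(-0.595059) − (-4.027063)) / 3 = 0.548942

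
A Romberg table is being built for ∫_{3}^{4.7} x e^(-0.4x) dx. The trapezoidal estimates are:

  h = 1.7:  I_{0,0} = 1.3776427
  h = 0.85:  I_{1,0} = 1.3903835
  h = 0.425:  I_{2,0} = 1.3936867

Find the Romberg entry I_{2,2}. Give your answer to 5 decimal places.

Richardson extrapolation on the trapezoidal column (denominator 4−1=3):
I_{1,1} = (4·1.3903835 − 1.3776427) / 3 = 1.3946304
I_{2,1} = 1.3936867 + (1.3936867 − 1.3903835)/3 = 1.3947878
I_{2,2} = (16·1.3947878 − 1.3946304) / 15 = 1.3947983

1.39480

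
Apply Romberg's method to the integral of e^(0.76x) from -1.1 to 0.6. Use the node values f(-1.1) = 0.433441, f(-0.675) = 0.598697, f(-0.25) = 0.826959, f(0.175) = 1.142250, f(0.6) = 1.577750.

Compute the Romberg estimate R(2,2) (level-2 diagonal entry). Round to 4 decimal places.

R(0,0) (trapezoid, 1 panel, h=1.7000): 1.709512
R(1,0) (trapezoid, 2 panels, h=0.8500): 1.557671
R(2,0) (trapezoid, 4 panels, h=0.4250): 1.518738
R(1,1) = 1.557671 + (1.557671 − 1.709512)/3 = 1.507057
R(2,1) = 1.518738 + (1.518738 − 1.557671)/3 = 1.505760
R(2,2) = 1.505760 + (1.505760 − 1.507057)/15 = 1.505674

1.5057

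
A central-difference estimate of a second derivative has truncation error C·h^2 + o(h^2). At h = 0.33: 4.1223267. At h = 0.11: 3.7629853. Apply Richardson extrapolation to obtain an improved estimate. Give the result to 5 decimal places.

Extrapolated value = (9·A(h/3) − A(h)) / (9 − 1)
= (9·3.7629853 − 4.1223267) / 8
= 29.7445410 / 8 = 3.7180676

3.71807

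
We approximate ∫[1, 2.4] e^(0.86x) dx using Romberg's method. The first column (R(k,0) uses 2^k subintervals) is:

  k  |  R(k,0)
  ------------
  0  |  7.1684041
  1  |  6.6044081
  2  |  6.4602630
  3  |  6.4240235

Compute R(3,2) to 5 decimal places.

6.41193

R(2,1) = 6.4602630 + (6.4602630 − 6.6044081)/3 = 6.4122146
R(3,1) = (4·6.4240235 − 6.4602630) / 3 = 6.4119437
R(3,2) = 6.4119437 + (6.4119437 − 6.4122146)/15 = 6.4119256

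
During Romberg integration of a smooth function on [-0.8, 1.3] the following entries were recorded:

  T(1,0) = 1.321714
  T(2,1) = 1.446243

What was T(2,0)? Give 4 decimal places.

1.4151

From T(2,1) = (4·T(2,0) − T(1,0))/3, solve for T(2,0):
4·T(2,0) = 3·1.446243 + 1.321714 = 5.660443
T(2,0) = 1.415111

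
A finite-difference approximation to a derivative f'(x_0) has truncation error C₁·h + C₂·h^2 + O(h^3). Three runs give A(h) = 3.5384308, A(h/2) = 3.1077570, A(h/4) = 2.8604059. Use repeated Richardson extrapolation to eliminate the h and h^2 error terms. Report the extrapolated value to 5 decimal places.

2.59171

First eliminate the h term (factor 2^1 = 2):
  B₁ = (2·3.1077570 − 3.5384308)/1 = 2.6770832
  B₂ = (2·2.8604059 − 3.1077570)/1 = 2.6130548
Then eliminate the h^2 term (factor 2^2 = 4):
  (4·2.6130548 − 2.6770832)/3 = 2.5917120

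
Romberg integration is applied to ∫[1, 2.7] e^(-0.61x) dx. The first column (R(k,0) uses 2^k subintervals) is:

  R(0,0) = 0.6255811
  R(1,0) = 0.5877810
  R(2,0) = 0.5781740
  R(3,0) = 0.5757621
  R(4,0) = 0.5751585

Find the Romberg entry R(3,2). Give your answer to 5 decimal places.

Richardson extrapolation on the trapezoidal column (denominator 4−1=3):
R(2,1) = 0.5781740 + (0.5781740 − 0.5877810)/3 = 0.5749717
R(3,1) = 0.5757621 + (0.5757621 − 0.5781740)/3 = 0.5749581
R(3,2) = (16·0.5749581 − 0.5749717) / 15 = 0.5749572

0.57496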